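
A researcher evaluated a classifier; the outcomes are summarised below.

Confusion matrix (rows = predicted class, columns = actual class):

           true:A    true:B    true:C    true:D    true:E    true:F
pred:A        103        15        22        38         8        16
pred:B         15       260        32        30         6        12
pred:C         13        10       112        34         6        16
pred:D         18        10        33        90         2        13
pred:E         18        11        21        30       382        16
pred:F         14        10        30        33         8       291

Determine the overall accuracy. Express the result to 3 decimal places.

Accuracy = trace / total = (103+260+112+90+382+291=1238) / 1778 = 1238/1778 = 0.696

0.696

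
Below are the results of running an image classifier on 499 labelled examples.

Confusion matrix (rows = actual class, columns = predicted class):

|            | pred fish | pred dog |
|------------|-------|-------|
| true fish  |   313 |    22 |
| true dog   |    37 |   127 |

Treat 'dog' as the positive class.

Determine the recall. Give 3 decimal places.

Recall = TP/(TP+FN) = 127/(127+37) = 127/164 = 0.774

0.774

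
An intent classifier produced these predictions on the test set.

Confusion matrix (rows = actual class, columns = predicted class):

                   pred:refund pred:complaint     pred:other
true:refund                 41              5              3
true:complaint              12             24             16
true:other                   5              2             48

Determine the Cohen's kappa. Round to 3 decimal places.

Observed agreement pₒ = trace/N = 113/156 = 0.7244
Expected agreement pₑ = Σ (rowᵢ·colᵢ)/N² = (49·58 + 52·31 + 55·67)/156² = 0.3344
κ = (pₒ − pₑ)/(1 − pₑ) = (0.7244 − 0.3344)/(1 − 0.3344) = 0.586

0.586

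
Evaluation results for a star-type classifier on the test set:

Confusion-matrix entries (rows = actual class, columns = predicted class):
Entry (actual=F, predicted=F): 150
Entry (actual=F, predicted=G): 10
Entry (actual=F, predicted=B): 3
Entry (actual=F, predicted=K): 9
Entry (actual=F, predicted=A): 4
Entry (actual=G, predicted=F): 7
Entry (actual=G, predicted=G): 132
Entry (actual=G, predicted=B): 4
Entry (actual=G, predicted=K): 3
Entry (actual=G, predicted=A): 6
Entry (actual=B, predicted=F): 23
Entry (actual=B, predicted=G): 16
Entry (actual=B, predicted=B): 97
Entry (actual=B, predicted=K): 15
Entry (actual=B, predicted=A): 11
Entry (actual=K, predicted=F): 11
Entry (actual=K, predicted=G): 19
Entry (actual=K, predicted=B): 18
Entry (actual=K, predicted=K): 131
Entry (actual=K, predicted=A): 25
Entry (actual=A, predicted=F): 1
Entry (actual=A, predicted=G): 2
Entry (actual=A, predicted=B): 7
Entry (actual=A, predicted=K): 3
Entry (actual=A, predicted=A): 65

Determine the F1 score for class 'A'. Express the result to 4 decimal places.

0.6878

F1 score = 2·TP/(2·TP+FP+FN).
A: TP=65, FP=4+6+11+25=46, FN=1+2+7+3=13 → 130/189 = 0.68783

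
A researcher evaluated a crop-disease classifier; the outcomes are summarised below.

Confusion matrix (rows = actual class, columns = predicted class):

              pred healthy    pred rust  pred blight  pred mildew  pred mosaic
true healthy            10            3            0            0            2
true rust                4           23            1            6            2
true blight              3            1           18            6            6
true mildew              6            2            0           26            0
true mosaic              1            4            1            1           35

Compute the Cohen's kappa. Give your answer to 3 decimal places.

0.615

Observed agreement pₒ = trace/N = 112/161 = 0.6957
Expected agreement pₑ = Σ (rowᵢ·colᵢ)/N² = (15·24 + 36·33 + 34·20 + 34·39 + 42·45)/161² = 0.2100
κ = (pₒ − pₑ)/(1 − pₑ) = (0.6957 − 0.2100)/(1 − 0.2100) = 0.615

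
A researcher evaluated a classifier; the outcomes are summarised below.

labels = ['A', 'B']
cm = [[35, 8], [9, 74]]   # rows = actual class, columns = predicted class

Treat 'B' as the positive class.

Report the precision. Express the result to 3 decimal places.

0.902

Precision = TP/(TP+FP) = 74/(74+8) = 74/82 = 0.902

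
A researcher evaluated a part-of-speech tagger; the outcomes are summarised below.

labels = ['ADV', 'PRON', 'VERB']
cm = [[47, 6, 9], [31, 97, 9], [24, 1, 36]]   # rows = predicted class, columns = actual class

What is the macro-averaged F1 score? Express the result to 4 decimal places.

0.6681

Per-class F1 score (2·TP/(2·TP+FP+FN)):
  ADV: TP=47, FP=6+9=15, FN=31+24=55 → 94/164 = 0.57317
  PRON: TP=97, FP=31+9=40, FN=6+1=7 → 194/241 = 0.80498
  VERB: TP=36, FP=24+1=25, FN=9+9=18 → 72/115 = 0.62609
Macro-F1 score = mean = (0.57317 + 0.80498 + 0.62609) / 3 = 0.6681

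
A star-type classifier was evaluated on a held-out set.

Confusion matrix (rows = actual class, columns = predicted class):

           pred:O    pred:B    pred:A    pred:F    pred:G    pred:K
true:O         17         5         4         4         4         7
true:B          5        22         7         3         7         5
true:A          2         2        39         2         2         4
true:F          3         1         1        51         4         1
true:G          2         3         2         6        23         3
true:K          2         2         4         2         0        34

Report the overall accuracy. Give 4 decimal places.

Accuracy = trace / total = (17+22+39+51+23+34=186) / 285 = 186/285 = 0.6526

0.6526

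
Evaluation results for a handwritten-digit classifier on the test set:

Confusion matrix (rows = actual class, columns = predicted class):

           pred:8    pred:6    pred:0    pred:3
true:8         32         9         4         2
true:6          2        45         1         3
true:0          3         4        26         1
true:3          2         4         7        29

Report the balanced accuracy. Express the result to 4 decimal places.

Balanced accuracy = mean of per-class recall.
  8: recall = 32/47 = 0.68085
  6: recall = 45/51 = 0.88235
  0: recall = 26/34 = 0.76471
  3: recall = 29/42 = 0.69048
Mean = (0.68085 + 0.88235 + 0.76471 + 0.69048) / 4 = 0.7546

0.7546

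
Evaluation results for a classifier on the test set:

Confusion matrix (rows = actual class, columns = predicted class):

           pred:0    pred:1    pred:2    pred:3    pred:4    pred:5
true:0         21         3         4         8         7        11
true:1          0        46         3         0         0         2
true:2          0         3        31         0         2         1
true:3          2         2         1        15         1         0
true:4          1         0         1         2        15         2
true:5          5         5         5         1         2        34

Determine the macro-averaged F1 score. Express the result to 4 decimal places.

Per-class F1 score (2·TP/(2·TP+FP+FN)):
  0: TP=21, FP=0+0+2+1+5=8, FN=3+4+8+7+11=33 → 42/83 = 0.50602
  1: TP=46, FP=3+3+2+0+5=13, FN=0+3+0+0+2=5 → 92/110 = 0.83636
  2: TP=31, FP=4+3+1+1+5=14, FN=0+3+0+2+1=6 → 62/82 = 0.75610
  3: TP=15, FP=8+0+0+2+1=11, FN=2+2+1+1+0=6 → 30/47 = 0.63830
  4: TP=15, FP=7+0+2+1+2=12, FN=1+0+1+2+2=6 → 30/48 = 0.62500
  5: TP=34, FP=11+2+1+0+2=16, FN=5+5+5+1+2=18 → 68/102 = 0.66667
Macro-F1 score = mean = (0.50602 + 0.83636 + 0.75610 + 0.63830 + 0.62500 + 0.66667) / 6 = 0.6714

0.6714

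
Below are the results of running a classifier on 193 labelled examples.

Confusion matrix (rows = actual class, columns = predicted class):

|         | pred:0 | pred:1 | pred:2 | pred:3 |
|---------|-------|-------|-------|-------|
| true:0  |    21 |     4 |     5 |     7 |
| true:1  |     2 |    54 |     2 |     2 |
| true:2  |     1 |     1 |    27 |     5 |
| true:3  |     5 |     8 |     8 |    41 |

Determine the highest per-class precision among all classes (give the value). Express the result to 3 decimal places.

0.806

Per-class precision (TP/(TP+FP)):
  0: TP=21, FP=2+1+5=8 → 21/29 = 0.7241
  1: TP=54, FP=4+1+8=13 → 54/67 = 0.8060
  2: TP=27, FP=5+2+8=15 → 27/42 = 0.6429
  3: TP=41, FP=7+2+5=14 → 41/55 = 0.7455
Highest is class '1' with precision = 0.806.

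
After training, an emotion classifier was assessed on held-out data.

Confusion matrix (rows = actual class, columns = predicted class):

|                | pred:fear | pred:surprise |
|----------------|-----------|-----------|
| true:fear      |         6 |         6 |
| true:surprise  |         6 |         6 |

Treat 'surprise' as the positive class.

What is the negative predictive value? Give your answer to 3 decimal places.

0.500

NPV = TN/(TN+FN) = 6/(6+6) = 0.500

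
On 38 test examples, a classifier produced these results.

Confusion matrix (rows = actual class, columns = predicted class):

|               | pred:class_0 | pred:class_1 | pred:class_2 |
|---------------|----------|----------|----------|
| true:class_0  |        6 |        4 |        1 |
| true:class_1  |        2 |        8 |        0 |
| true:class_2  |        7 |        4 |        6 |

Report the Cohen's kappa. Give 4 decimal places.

0.3160

Observed agreement pₒ = trace/N = 20/38 = 0.52632
Expected agreement pₑ = Σ (rowᵢ·colᵢ)/N² = (11·15 + 10·16 + 17·7)/38² = 0.30748
κ = (pₒ − pₑ)/(1 − pₑ) = (0.52632 − 0.30748)/(1 − 0.30748) = 0.3160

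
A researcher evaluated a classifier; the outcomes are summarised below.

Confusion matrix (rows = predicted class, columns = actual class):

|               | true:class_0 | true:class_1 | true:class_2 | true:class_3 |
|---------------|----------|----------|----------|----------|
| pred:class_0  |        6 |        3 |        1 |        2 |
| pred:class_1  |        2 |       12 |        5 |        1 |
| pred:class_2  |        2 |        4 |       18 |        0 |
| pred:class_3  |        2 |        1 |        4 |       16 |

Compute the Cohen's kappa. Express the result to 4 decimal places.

0.5351

Observed agreement pₒ = trace/N = 52/79 = 0.65823
Expected agreement pₑ = Σ (rowᵢ·colᵢ)/N² = (12·12 + 20·20 + 28·24 + 19·23)/79² = 0.26486
κ = (pₒ − pₑ)/(1 − pₑ) = (0.65823 − 0.26486)/(1 − 0.26486) = 0.5351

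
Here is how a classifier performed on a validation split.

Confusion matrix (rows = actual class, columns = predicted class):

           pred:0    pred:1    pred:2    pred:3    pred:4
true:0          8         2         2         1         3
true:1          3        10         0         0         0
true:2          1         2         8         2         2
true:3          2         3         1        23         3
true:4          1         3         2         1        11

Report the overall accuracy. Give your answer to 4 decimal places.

0.6383

Accuracy = trace / total = (8+10+8+23+11=60) / 94 = 60/94 = 0.6383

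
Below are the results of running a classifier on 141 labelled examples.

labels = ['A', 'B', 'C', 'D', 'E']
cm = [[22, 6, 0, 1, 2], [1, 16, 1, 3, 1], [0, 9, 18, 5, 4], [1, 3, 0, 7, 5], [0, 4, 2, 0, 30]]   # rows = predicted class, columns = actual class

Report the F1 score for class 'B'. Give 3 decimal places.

0.533

One-vs-rest for 'B': TP = diagonal; FP = other classes predicted 'B'; FN = 'B' predicted as other.
F1 score = 2·TP/(2·TP+FP+FN).
B: TP=16, FP=1+1+3+1=6, FN=6+9+3+4=22 → 32/60 = 0.5333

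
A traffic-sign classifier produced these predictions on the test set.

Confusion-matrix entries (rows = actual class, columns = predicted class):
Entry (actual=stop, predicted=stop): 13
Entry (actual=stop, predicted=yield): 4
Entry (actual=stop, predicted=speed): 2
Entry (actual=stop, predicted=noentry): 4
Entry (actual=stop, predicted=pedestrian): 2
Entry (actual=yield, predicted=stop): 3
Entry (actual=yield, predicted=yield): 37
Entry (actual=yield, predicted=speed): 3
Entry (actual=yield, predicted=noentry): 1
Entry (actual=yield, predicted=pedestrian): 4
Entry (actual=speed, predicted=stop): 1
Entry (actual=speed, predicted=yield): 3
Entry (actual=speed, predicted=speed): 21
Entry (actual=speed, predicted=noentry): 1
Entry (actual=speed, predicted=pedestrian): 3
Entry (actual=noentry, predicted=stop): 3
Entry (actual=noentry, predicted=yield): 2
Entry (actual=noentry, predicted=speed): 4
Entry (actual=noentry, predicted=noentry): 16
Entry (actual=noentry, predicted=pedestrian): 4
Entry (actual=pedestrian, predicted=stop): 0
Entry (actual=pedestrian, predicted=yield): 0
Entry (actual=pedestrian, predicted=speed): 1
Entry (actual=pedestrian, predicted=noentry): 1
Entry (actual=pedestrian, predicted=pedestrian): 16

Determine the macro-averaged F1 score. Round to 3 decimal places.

0.672

Per-class F1 score (2·TP/(2·TP+FP+FN)):
  stop: TP=13, FP=3+1+3+0=7, FN=4+2+4+2=12 → 26/45 = 0.5778
  yield: TP=37, FP=4+3+2+0=9, FN=3+3+1+4=11 → 74/94 = 0.7872
  speed: TP=21, FP=2+3+4+1=10, FN=1+3+1+3=8 → 42/60 = 0.7000
  noentry: TP=16, FP=4+1+1+1=7, FN=3+2+4+4=13 → 32/52 = 0.6154
  pedestrian: TP=16, FP=2+4+3+4=13, FN=0+0+1+1=2 → 32/47 = 0.6809
Macro-F1 score = mean = (0.5778 + 0.7872 + 0.7000 + 0.6154 + 0.6809) / 5 = 0.672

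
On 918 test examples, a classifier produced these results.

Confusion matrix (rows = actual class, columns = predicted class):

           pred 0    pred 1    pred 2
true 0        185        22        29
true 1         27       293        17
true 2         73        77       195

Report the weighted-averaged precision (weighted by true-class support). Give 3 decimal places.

0.745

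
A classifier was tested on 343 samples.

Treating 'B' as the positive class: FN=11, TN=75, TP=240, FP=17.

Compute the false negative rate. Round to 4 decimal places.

FNR = FN/(FN+TP) = 11/(11+240) = 0.0438

0.0438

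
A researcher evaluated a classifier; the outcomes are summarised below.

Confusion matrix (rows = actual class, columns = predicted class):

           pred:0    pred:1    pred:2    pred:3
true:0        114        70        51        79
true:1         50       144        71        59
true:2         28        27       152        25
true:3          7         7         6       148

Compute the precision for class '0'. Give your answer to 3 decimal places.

0.573

precision = TP/(TP+FP).
0: TP=114, FP=50+28+7=85 → 114/199 = 0.5729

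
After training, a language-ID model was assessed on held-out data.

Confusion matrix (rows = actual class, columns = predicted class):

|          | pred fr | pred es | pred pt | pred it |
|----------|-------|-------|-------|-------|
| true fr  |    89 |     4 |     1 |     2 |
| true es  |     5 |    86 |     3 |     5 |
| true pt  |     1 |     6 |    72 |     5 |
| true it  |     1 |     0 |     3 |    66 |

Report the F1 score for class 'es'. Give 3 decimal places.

Take TP from the diagonal, FP from the rest of the 'es' prediction marginal, FN from the rest of the 'es' actual marginal.
F1 score = 2·TP/(2·TP+FP+FN).
es: TP=86, FP=4+6+0=10, FN=5+3+5=13 → 172/195 = 0.8821

0.882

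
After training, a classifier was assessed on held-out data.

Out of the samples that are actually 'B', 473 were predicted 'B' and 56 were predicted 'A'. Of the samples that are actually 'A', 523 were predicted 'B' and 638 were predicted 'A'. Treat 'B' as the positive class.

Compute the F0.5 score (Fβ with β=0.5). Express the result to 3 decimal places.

0.524

Fβ = (1+β²)·TP / ((1+β²)·TP + β²·FN + FP), with β²=1/4
= 1.25·473 / (1.25·473 + 0.25·56 + 523) = 0.524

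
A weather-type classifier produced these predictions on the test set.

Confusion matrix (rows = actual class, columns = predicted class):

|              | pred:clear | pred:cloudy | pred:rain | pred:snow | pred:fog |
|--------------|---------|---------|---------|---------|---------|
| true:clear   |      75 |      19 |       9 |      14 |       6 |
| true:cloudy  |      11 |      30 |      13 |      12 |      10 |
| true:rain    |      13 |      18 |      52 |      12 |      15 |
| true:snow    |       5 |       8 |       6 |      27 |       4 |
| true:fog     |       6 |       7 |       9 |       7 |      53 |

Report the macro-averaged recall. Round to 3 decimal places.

Per-class recall (TP/(TP+FN)):
  clear: TP=75, FN=19+9+14+6=48 → 75/123 = 0.6098
  cloudy: TP=30, FN=11+13+12+10=46 → 30/76 = 0.3947
  rain: TP=52, FN=13+18+12+15=58 → 52/110 = 0.4727
  snow: TP=27, FN=5+8+6+4=23 → 27/50 = 0.5400
  fog: TP=53, FN=6+7+9+7=29 → 53/82 = 0.6463
Macro-recall = mean = (0.6098 + 0.3947 + 0.4727 + 0.5400 + 0.6463) / 5 = 0.533

0.533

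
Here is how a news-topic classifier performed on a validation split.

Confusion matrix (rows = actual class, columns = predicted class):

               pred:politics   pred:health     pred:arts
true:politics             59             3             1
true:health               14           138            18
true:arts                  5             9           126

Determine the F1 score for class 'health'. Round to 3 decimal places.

One-vs-rest for 'health': TP = diagonal; FP = other classes predicted 'health'; FN = 'health' predicted as other.
F1 score = 2·TP/(2·TP+FP+FN).
health: TP=138, FP=3+9=12, FN=14+18=32 → 276/320 = 0.8625

0.863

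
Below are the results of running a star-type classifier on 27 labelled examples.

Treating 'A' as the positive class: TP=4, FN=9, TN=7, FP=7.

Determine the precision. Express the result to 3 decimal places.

0.364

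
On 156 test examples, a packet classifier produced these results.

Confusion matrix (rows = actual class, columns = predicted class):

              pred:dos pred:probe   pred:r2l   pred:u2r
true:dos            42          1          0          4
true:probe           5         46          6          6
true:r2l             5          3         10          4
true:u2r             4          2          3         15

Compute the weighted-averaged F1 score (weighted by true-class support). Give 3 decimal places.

0.725

Per-class F1 score (2·TP/(2·TP+FP+FN)):
  dos: TP=42, FP=5+5+4=14, FN=1+0+4=5 → 84/103 = 0.8155
  probe: TP=46, FP=1+3+2=6, FN=5+6+6=17 → 92/115 = 0.8000
  r2l: TP=10, FP=0+6+3=9, FN=5+3+4=12 → 20/41 = 0.4878
  u2r: TP=15, FP=4+6+4=14, FN=4+2+3=9 → 30/53 = 0.5660
Weighted-F1 score = Σ (supportᵢ/N)·F1 scoreᵢ with N=156: (47/156)·0.8155 + (63/156)·0.8000 + (22/156)·0.4878 + (24/156)·0.5660 = 0.725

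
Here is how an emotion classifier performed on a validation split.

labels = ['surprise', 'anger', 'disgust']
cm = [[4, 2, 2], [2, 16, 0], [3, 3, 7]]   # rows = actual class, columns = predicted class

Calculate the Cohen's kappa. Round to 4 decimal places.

Observed agreement pₒ = trace/N = 27/39 = 0.69231
Expected agreement pₑ = Σ (rowᵢ·colᵢ)/N² = (8·9 + 18·21 + 13·9)/39² = 0.37278
κ = (pₒ − pₑ)/(1 − pₑ) = (0.69231 − 0.37278)/(1 − 0.37278) = 0.5094

0.5094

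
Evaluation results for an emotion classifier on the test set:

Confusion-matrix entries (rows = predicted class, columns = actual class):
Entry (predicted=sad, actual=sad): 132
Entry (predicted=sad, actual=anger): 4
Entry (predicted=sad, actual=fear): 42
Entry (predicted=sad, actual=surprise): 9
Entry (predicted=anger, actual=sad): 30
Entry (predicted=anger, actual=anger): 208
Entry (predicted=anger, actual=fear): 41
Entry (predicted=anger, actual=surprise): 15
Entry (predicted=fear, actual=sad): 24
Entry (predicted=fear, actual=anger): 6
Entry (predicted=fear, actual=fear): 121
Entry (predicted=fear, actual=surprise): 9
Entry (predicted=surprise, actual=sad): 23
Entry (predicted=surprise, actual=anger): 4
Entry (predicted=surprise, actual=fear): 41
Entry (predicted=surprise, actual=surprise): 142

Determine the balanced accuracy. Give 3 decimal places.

0.718

Balanced accuracy = mean of per-class recall.
  sad: recall = 132/209 = 0.6316
  anger: recall = 208/222 = 0.9369
  fear: recall = 121/245 = 0.4939
  surprise: recall = 142/175 = 0.8114
Mean = (0.6316 + 0.9369 + 0.4939 + 0.8114) / 4 = 0.718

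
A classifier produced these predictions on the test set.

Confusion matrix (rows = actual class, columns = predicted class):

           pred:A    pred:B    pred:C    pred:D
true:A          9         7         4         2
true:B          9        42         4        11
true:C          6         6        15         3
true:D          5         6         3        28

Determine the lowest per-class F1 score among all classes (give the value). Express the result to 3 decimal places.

0.353

Per-class F1 score (2·TP/(2·TP+FP+FN)):
  A: TP=9, FP=9+6+5=20, FN=7+4+2=13 → 18/51 = 0.3529
  B: TP=42, FP=7+6+6=19, FN=9+4+11=24 → 84/127 = 0.6614
  C: TP=15, FP=4+4+3=11, FN=6+6+3=15 → 30/56 = 0.5357
  D: TP=28, FP=2+11+3=16, FN=5+6+3=14 → 56/86 = 0.6512
Lowest is class 'A' with F1 score = 0.353.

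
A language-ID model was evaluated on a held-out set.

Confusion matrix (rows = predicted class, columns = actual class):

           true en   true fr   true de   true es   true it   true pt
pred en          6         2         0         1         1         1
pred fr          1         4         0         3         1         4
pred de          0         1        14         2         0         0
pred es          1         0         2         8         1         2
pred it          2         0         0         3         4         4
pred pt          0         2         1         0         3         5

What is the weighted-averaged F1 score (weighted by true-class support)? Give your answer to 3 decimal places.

0.521

Per-class F1 score (2·TP/(2·TP+FP+FN)):
  en: TP=6, FP=2+0+1+1+1=5, FN=1+0+1+2+0=4 → 12/21 = 0.5714
  fr: TP=4, FP=1+0+3+1+4=9, FN=2+1+0+0+2=5 → 8/22 = 0.3636
  de: TP=14, FP=0+1+2+0+0=3, FN=0+0+2+0+1=3 → 28/34 = 0.8235
  es: TP=8, FP=1+0+2+1+2=6, FN=1+3+2+3+0=9 → 16/31 = 0.5161
  it: TP=4, FP=2+0+0+3+4=9, FN=1+1+0+1+3=6 → 8/23 = 0.3478
  pt: TP=5, FP=0+2+1+0+3=6, FN=1+4+0+2+4=11 → 10/27 = 0.3704
Weighted-F1 score = Σ (supportᵢ/N)·F1 scoreᵢ with N=79: (10/79)·0.5714 + (9/79)·0.3636 + (17/79)·0.8235 + (17/79)·0.5161 + (10/79)·0.3478 + (16/79)·0.3704 = 0.521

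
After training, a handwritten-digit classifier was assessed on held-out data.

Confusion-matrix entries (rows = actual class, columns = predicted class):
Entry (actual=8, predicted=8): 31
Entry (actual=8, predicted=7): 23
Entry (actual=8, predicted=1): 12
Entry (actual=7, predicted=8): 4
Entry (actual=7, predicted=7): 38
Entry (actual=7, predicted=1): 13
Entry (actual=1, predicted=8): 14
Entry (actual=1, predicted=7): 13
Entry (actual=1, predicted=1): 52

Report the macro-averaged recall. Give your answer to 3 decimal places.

Per-class recall (TP/(TP+FN)):
  8: TP=31, FN=23+12=35 → 31/66 = 0.4697
  7: TP=38, FN=4+13=17 → 38/55 = 0.6909
  1: TP=52, FN=14+13=27 → 52/79 = 0.6582
Macro-recall = mean = (0.4697 + 0.6909 + 0.6582) / 3 = 0.606

0.606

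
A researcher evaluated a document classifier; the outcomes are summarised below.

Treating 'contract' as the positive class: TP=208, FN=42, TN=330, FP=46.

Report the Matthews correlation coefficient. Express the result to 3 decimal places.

0.708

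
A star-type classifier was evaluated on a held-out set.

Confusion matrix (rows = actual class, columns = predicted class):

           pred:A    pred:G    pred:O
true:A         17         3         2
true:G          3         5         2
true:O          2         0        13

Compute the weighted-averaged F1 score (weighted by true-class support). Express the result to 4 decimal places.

Per-class F1 score (2·TP/(2·TP+FP+FN)):
  A: TP=17, FP=3+2=5, FN=3+2=5 → 34/44 = 0.77273
  G: TP=5, FP=3+0=3, FN=3+2=5 → 10/18 = 0.55556
  O: TP=13, FP=2+2=4, FN=2+0=2 → 26/32 = 0.81250
Weighted-F1 score = Σ (supportᵢ/N)·F1 scoreᵢ with N=47: (22/47)·0.77273 + (10/47)·0.55556 + (15/47)·0.81250 = 0.7392

0.7392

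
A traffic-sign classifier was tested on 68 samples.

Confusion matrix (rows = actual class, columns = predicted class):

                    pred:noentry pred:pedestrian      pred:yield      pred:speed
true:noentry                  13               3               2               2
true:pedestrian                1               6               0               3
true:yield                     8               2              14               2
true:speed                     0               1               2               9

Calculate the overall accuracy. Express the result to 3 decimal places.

Accuracy = trace / total = (13+6+14+9=42) / 68 = 42/68 = 0.618

0.618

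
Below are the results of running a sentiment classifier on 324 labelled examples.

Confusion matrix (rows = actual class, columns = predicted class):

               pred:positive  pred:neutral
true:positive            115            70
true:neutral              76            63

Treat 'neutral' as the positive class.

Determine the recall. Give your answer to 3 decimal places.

0.453

Recall = TP/(TP+FN) = 63/(63+76) = 63/139 = 0.453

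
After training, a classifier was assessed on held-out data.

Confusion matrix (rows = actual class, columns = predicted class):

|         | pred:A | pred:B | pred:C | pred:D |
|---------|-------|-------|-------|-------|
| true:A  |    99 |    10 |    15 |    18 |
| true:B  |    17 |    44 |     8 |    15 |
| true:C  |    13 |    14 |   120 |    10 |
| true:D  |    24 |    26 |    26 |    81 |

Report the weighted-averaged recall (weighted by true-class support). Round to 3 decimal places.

0.637

Per-class recall (TP/(TP+FN)):
  A: TP=99, FN=10+15+18=43 → 99/142 = 0.6972
  B: TP=44, FN=17+8+15=40 → 44/84 = 0.5238
  C: TP=120, FN=13+14+10=37 → 120/157 = 0.7643
  D: TP=81, FN=24+26+26=76 → 81/157 = 0.5159
Weighted-recall = Σ (supportᵢ/N)·recallᵢ with N=540: (142/540)·0.6972 + (84/540)·0.5238 + (157/540)·0.7643 + (157/540)·0.5159 = 0.637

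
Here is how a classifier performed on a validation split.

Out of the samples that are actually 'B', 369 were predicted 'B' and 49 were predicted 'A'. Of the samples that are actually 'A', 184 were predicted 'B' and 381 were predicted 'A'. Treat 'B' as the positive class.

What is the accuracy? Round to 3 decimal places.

0.763

Accuracy = (TP+TN)/N = (369+381)/983 = 0.763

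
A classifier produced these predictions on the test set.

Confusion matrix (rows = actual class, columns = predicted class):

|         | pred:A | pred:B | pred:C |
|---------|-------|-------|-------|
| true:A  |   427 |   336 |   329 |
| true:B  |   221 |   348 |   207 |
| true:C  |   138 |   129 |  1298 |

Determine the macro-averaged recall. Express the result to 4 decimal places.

0.5563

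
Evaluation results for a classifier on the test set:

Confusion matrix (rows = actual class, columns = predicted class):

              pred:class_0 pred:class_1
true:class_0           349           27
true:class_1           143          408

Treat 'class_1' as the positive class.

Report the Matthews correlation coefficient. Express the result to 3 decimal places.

0.658

MCC = (TP·TN − FP·FN) / √((TP+FP)(TP+FN)(TN+FP)(TN+FN))
Numerator = 408·349 − 27·143 = 138531
Denominator = √(435·551·376·492) = √44339807520 = 210570.1962
MCC = 138531 / 210570.1962 = 0.658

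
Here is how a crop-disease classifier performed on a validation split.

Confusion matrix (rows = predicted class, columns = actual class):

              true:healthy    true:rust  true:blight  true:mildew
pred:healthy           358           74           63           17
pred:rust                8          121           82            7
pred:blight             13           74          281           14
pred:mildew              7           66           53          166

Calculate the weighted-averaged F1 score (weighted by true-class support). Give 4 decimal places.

Per-class F1 score (2·TP/(2·TP+FP+FN)):
  healthy: TP=358, FP=74+63+17=154, FN=8+13+7=28 → 716/898 = 0.79733
  rust: TP=121, FP=8+82+7=97, FN=74+74+66=214 → 242/553 = 0.43761
  blight: TP=281, FP=13+74+14=101, FN=63+82+53=198 → 562/861 = 0.65273
  mildew: TP=166, FP=7+66+53=126, FN=17+7+14=38 → 332/496 = 0.66935
Weighted-F1 score = Σ (supportᵢ/N)·F1 scoreᵢ with N=1404: (386/1404)·0.79733 + (335/1404)·0.43761 + (479/1404)·0.65273 + (204/1404)·0.66935 = 0.6436

0.6436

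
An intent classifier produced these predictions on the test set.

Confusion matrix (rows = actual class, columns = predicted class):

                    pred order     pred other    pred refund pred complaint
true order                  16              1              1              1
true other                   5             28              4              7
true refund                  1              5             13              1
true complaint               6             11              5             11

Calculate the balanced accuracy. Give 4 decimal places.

0.6155

Balanced accuracy = mean of per-class recall.
  order: recall = 16/19 = 0.84211
  other: recall = 28/44 = 0.63636
  refund: recall = 13/20 = 0.65000
  complaint: recall = 11/33 = 0.33333
Mean = (0.84211 + 0.63636 + 0.65000 + 0.33333) / 4 = 0.6155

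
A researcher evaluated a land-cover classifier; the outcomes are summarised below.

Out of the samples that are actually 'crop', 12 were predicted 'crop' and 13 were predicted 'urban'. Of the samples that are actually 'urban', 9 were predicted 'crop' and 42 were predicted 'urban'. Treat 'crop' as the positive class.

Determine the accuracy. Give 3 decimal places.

0.711

Accuracy = (TP+TN)/N = (12+42)/76 = 0.711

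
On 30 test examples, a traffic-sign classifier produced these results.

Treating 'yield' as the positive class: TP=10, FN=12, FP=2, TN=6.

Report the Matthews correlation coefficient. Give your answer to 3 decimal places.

0.185

MCC = (TP·TN − FP·FN) / √((TP+FP)(TP+FN)(TN+FP)(TN+FN))
Numerator = 10·6 − 2·12 = 36
Denominator = √(12·22·8·18) = √38016 = 194.9769
MCC = 36 / 194.9769 = 0.185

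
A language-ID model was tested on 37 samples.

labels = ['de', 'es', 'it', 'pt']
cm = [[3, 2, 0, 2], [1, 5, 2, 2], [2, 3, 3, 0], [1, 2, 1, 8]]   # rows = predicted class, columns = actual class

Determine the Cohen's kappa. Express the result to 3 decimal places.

0.339

Observed agreement pₒ = trace/N = 19/37 = 0.5135
Expected agreement pₑ = Σ (rowᵢ·colᵢ)/N² = (7·7 + 12·10 + 6·8 + 12·12)/37² = 0.2637
κ = (pₒ − pₑ)/(1 − pₑ) = (0.5135 − 0.2637)/(1 − 0.2637) = 0.339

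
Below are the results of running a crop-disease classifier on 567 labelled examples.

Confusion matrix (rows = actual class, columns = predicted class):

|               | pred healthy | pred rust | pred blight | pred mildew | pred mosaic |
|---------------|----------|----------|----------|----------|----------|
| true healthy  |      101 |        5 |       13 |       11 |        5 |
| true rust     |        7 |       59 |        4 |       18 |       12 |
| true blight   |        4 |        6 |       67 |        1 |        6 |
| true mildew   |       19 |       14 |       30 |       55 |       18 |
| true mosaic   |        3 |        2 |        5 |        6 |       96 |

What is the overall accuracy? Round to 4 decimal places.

0.6667

Accuracy = trace / total = (101+59+67+55+96=378) / 567 = 378/567 = 0.6667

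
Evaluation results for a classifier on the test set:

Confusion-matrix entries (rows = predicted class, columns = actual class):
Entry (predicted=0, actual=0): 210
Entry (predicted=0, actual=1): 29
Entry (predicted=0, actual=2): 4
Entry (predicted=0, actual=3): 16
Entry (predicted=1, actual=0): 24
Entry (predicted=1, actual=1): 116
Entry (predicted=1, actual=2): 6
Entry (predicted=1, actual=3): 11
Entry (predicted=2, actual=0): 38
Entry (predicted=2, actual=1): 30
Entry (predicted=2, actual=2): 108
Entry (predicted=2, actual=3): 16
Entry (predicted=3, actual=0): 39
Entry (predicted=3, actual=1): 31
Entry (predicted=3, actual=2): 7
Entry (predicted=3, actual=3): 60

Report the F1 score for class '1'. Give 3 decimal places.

0.639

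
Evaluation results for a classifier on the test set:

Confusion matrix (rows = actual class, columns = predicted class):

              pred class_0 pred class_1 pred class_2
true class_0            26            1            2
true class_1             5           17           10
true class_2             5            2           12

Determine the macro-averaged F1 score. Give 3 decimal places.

0.671

Per-class F1 score (2·TP/(2·TP+FP+FN)):
  class_0: TP=26, FP=5+5=10, FN=1+2=3 → 52/65 = 0.8000
  class_1: TP=17, FP=1+2=3, FN=5+10=15 → 34/52 = 0.6538
  class_2: TP=12, FP=2+10=12, FN=5+2=7 → 24/43 = 0.5581
Macro-F1 score = mean = (0.8000 + 0.6538 + 0.5581) / 3 = 0.671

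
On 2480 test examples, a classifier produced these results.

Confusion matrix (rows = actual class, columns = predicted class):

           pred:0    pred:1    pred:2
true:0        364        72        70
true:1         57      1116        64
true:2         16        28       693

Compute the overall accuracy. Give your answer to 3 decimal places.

0.876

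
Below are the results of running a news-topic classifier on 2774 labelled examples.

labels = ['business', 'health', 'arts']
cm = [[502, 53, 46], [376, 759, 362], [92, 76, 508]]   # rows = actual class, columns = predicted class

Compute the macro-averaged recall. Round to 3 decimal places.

Per-class recall (TP/(TP+FN)):
  business: TP=502, FN=53+46=99 → 502/601 = 0.8353
  health: TP=759, FN=376+362=738 → 759/1497 = 0.5070
  arts: TP=508, FN=92+76=168 → 508/676 = 0.7515
Macro-recall = mean = (0.8353 + 0.5070 + 0.7515) / 3 = 0.698

0.698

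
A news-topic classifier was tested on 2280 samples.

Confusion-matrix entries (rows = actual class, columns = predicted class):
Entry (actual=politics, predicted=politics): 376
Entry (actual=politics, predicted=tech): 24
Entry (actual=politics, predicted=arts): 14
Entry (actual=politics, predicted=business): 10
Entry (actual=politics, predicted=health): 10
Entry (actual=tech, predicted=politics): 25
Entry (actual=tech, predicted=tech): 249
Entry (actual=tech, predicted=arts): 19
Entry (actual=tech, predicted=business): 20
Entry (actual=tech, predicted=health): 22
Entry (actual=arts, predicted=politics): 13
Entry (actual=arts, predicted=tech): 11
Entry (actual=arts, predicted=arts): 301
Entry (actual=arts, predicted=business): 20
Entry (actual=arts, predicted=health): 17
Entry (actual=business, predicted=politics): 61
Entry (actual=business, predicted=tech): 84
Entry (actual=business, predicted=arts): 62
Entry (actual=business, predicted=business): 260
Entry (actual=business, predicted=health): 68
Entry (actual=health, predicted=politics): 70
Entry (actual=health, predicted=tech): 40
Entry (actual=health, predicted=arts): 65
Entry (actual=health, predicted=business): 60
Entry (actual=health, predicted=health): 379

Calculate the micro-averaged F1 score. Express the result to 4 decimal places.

Micro-averaging pools counts across classes: ΣTP=1565, ΣFP=715, ΣFN=715.
Micro-F1 score = 2·TP/(2·TP+FP+FN) on pooled counts = 0.6864 (equals overall accuracy in single-label multiclass).

0.6864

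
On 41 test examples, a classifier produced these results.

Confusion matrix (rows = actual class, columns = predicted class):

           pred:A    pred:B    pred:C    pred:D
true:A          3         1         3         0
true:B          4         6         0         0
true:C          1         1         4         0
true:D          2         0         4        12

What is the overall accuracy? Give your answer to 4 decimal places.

0.6098

Accuracy = trace / total = (3+6+4+12=25) / 41 = 25/41 = 0.6098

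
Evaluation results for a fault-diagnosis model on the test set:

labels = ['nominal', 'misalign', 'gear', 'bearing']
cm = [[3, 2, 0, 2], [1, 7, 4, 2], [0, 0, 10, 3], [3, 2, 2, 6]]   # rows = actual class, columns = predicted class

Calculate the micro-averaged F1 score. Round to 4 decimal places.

0.5532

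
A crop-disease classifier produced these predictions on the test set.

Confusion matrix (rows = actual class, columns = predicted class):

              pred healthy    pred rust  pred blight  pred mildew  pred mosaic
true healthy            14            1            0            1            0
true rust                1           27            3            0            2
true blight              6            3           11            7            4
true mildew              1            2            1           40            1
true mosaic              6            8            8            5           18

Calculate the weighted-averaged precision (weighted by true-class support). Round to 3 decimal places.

0.652

Per-class precision (TP/(TP+FP)):
  healthy: TP=14, FP=1+6+1+6=14 → 14/28 = 0.5000
  rust: TP=27, FP=1+3+2+8=14 → 27/41 = 0.6585
  blight: TP=11, FP=0+3+1+8=12 → 11/23 = 0.4783
  mildew: TP=40, FP=1+0+7+5=13 → 40/53 = 0.7547
  mosaic: TP=18, FP=0+2+4+1=7 → 18/25 = 0.7200
Weighted-precision = Σ (supportᵢ/N)·precisionᵢ with N=170: (16/170)·0.5000 + (33/170)·0.6585 + (31/170)·0.4783 + (45/170)·0.7547 + (45/170)·0.7200 = 0.652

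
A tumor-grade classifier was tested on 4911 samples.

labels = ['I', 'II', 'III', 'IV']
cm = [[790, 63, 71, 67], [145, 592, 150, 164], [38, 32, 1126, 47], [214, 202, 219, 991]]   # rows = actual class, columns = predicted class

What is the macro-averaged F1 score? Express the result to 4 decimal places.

0.7055

Per-class F1 score (2·TP/(2·TP+FP+FN)):
  I: TP=790, FP=145+38+214=397, FN=63+71+67=201 → 1580/2178 = 0.72544
  II: TP=592, FP=63+32+202=297, FN=145+150+164=459 → 1184/1940 = 0.61031
  III: TP=1126, FP=71+150+219=440, FN=38+32+47=117 → 2252/2809 = 0.80171
  IV: TP=991, FP=67+164+47=278, FN=214+202+219=635 → 1982/2895 = 0.68463
Macro-F1 score = mean = (0.72544 + 0.61031 + 0.80171 + 0.68463) / 4 = 0.7055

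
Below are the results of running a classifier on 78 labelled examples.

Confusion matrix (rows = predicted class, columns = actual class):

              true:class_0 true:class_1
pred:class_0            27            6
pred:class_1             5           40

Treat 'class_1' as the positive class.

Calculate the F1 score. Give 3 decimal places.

Precision = TP/(TP+FP) = 40/45 = 0.8889
Recall = TP/(TP+FN) = 40/46 = 0.8696
F1 = 2·TP/(2·TP+FP+FN) = 80/91 = 0.879

0.879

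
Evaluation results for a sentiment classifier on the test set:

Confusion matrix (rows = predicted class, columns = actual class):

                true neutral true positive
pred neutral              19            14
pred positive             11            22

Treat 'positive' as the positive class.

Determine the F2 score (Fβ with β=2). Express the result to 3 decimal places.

0.621

Fβ = (1+β²)·TP / ((1+β²)·TP + β²·FN + FP), with β²=4
= 5·22 / (5·22 + 4·14 + 11) = 0.621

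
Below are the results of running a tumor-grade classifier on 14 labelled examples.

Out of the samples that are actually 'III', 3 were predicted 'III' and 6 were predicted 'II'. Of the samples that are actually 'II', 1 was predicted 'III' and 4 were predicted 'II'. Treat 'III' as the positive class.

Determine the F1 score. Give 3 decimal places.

Precision = TP/(TP+FP) = 3/4 = 0.7500
Recall = TP/(TP+FN) = 3/9 = 0.3333
F1 = 2·TP/(2·TP+FP+FN) = 6/13 = 0.462

0.462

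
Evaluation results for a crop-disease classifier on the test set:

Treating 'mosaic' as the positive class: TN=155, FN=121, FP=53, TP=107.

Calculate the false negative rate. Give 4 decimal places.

0.5307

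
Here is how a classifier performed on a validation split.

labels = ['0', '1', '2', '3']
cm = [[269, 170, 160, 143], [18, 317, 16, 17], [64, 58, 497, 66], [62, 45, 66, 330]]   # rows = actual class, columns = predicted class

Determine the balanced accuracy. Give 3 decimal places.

Balanced accuracy = mean of per-class recall.
  0: recall = 269/742 = 0.3625
  1: recall = 317/368 = 0.8614
  2: recall = 497/685 = 0.7255
  3: recall = 330/503 = 0.6561
Mean = (0.3625 + 0.8614 + 0.7255 + 0.6561) / 4 = 0.651

0.651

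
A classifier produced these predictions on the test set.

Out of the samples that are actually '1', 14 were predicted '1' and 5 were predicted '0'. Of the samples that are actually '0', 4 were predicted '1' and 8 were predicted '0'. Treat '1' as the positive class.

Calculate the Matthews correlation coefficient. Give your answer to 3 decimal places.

0.398

MCC = (TP·TN − FP·FN) / √((TP+FP)(TP+FN)(TN+FP)(TN+FN))
Numerator = 14·8 − 4·5 = 92
Denominator = √(18·19·12·13) = √53352 = 230.9805
MCC = 92 / 230.9805 = 0.398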